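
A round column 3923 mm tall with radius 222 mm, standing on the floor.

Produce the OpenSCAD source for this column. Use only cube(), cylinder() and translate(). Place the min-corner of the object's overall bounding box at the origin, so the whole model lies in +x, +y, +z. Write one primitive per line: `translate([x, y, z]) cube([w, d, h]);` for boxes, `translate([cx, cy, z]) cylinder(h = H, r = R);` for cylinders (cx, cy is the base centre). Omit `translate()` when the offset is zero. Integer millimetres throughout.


translate([222, 222, 0]) cylinder(h = 3923, r = 222);


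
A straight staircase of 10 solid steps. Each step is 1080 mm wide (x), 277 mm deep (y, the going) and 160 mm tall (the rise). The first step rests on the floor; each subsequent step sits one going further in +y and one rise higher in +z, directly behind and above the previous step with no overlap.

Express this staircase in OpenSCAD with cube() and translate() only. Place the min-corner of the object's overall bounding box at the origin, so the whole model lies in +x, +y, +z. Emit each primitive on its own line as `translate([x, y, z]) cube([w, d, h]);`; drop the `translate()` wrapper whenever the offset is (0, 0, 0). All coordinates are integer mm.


cube([1080, 277, 160]);
translate([0, 277, 160]) cube([1080, 277, 160]);
translate([0, 554, 320]) cube([1080, 277, 160]);
translate([0, 831, 480]) cube([1080, 277, 160]);
translate([0, 1108, 640]) cube([1080, 277, 160]);
translate([0, 1385, 800]) cube([1080, 277, 160]);
translate([0, 1662, 960]) cube([1080, 277, 160]);
translate([0, 1939, 1120]) cube([1080, 277, 160]);
translate([0, 2216, 1280]) cube([1080, 277, 160]);
translate([0, 2493, 1440]) cube([1080, 277, 160]);


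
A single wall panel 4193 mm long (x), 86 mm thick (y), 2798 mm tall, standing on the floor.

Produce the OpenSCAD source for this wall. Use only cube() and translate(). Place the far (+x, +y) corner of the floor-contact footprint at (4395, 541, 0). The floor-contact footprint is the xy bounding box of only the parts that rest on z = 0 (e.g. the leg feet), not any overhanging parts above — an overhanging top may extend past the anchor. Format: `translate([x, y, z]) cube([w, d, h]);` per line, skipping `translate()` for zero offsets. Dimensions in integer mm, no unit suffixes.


translate([202, 455, 0]) cube([4193, 86, 2798]);


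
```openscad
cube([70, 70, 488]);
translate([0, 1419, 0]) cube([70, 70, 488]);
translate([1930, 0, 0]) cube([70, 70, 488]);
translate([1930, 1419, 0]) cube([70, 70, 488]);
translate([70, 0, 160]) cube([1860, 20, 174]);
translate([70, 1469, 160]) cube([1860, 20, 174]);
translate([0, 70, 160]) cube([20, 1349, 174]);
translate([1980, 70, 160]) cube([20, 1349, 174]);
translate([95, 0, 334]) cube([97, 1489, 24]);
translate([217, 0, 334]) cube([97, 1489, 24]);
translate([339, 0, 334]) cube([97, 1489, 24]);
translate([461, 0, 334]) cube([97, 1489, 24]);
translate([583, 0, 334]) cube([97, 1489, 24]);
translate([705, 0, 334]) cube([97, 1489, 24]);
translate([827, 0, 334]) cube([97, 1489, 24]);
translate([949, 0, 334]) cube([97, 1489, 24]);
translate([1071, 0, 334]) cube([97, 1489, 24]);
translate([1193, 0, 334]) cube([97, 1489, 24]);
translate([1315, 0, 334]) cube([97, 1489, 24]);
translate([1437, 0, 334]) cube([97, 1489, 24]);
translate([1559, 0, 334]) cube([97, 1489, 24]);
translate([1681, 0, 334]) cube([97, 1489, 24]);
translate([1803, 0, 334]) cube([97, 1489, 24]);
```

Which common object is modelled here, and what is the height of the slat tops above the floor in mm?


A bed frame. The slat-top height is 358 mm.

Four posts, four rails, and a row of slats — a bed frame. Slats sit on the rails at z = 160 + 174 = 334; with slat thickness 24, the top is 358 mm.


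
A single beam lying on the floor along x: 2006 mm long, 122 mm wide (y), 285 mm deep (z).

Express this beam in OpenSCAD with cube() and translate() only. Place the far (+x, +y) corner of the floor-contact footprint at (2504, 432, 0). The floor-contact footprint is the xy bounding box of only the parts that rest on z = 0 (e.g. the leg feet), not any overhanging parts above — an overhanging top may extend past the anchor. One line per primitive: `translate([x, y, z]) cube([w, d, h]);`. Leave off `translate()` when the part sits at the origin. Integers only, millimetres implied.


translate([498, 310, 0]) cube([2006, 122, 285]);


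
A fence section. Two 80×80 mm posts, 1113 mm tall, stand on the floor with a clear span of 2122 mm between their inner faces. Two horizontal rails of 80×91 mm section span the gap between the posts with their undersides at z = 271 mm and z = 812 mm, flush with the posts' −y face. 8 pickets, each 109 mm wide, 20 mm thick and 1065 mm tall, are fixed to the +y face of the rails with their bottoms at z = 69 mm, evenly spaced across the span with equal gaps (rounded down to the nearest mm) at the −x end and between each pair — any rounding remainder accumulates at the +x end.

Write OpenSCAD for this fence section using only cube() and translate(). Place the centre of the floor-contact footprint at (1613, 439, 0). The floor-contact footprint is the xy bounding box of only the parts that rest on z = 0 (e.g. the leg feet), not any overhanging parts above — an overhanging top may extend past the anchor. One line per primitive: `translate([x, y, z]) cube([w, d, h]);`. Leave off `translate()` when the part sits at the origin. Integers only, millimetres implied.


translate([472, 399, 0]) cube([80, 80, 1113]);
translate([2674, 399, 0]) cube([80, 80, 1113]);
translate([552, 399, 271]) cube([2122, 80, 91]);
translate([552, 399, 812]) cube([2122, 80, 91]);
translate([690, 479, 69]) cube([109, 20, 1065]);
translate([937, 479, 69]) cube([109, 20, 1065]);
translate([1184, 479, 69]) cube([109, 20, 1065]);
translate([1431, 479, 69]) cube([109, 20, 1065]);
translate([1678, 479, 69]) cube([109, 20, 1065]);
translate([1925, 479, 69]) cube([109, 20, 1065]);
translate([2172, 479, 69]) cube([109, 20, 1065]);
translate([2419, 479, 69]) cube([109, 20, 1065]);


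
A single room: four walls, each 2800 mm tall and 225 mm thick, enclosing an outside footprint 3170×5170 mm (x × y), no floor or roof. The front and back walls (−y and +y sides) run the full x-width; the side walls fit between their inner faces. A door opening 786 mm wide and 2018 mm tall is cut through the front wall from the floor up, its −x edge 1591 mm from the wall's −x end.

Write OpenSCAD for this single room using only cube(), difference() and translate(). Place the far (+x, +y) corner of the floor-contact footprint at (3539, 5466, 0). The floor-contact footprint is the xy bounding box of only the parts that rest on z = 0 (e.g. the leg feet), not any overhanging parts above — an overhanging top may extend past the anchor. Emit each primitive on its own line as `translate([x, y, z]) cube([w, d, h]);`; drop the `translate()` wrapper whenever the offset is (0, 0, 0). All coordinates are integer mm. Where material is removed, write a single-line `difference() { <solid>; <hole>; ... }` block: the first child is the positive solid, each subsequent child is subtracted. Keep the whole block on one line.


difference() { translate([369, 296, 0]) cube([3170, 225, 2800]); translate([1960, 296, 0]) cube([786, 225, 2018]); }
translate([369, 5241, 0]) cube([3170, 225, 2800]);
translate([369, 521, 0]) cube([225, 4720, 2800]);
translate([3314, 521, 0]) cube([225, 4720, 2800]);


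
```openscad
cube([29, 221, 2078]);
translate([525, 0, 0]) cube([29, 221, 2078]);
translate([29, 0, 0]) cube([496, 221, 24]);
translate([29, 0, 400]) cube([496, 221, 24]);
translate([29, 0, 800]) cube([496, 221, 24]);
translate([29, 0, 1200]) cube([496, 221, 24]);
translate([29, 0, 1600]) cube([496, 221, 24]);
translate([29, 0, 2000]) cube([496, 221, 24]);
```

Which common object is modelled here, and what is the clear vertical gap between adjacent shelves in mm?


A bookshelf. The clear shelf gap is 376 mm.

Two tall side panels with 6 horizontal boards between them — a bookshelf. The first two shelf undersides are at z = 0 and z = 400; with shelf thickness 24, the clear gap is 400 − 0 − 24 = 376 mm.


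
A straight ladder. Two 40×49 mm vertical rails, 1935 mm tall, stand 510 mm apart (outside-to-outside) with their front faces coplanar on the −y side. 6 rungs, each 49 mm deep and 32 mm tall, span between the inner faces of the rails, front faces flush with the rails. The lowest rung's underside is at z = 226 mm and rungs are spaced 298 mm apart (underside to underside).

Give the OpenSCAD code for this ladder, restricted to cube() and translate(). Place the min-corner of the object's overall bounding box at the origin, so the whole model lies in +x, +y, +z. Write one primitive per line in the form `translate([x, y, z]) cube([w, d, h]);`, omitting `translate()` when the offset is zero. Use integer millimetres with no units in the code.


cube([40, 49, 1935]);
translate([470, 0, 0]) cube([40, 49, 1935]);
translate([40, 0, 226]) cube([430, 49, 32]);
translate([40, 0, 524]) cube([430, 49, 32]);
translate([40, 0, 822]) cube([430, 49, 32]);
translate([40, 0, 1120]) cube([430, 49, 32]);
translate([40, 0, 1418]) cube([430, 49, 32]);
translate([40, 0, 1716]) cube([430, 49, 32]);


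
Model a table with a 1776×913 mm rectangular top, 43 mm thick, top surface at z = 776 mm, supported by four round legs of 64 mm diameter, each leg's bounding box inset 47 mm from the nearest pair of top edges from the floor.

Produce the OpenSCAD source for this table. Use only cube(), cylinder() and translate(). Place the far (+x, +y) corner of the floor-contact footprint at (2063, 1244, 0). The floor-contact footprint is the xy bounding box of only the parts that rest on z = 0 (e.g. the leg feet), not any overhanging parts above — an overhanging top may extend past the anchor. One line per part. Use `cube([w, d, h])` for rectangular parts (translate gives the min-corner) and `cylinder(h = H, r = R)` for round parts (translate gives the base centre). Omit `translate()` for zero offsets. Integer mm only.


translate([334, 378, 733]) cube([1776, 913, 43]);
translate([413, 457, 0]) cylinder(h = 733, r = 32);
translate([2031, 457, 0]) cylinder(h = 733, r = 32);
translate([413, 1212, 0]) cylinder(h = 733, r = 32);
translate([2031, 1212, 0]) cylinder(h = 733, r = 32);


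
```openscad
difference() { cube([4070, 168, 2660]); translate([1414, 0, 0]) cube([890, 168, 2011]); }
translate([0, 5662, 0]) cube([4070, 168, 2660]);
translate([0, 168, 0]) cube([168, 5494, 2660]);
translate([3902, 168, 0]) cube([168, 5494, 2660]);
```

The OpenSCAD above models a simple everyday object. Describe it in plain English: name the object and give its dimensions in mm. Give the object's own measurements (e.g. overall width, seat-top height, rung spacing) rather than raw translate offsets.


A single room: four walls, each 2660 mm tall and 168 mm thick, enclosing an outside footprint 4070×5830 mm (x × y), no floor or roof. The front and back walls (−y and +y sides) run the full x-width; the side walls fit between their inner faces. A door opening 890 mm wide and 2011 mm tall is cut through the front wall from the floor up, its −x edge 1414 mm from the wall's −x end.


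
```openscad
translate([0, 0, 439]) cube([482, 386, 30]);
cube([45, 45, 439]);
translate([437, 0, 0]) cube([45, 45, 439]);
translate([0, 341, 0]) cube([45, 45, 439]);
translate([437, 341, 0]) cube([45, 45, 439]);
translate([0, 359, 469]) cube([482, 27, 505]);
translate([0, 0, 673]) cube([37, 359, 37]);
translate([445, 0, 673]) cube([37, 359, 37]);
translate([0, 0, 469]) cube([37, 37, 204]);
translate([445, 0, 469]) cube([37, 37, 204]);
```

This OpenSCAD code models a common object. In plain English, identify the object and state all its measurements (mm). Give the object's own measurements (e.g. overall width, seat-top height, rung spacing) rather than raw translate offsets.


A chair. The seat is a 482×386×30 mm slab with its top at z = 469 mm, on four 45×45 mm corner legs (flush with the seat edges, standing on z = 0). A flat backrest 27 mm thick, 505 mm tall, spans the full seat width and rises from the seat top along its +y edge, rear face flush with the rear of the seat. Two armrests of 37×37 mm section run along each side from the seat's front edge to the front of the backrest, top faces 241 mm above the seat top and outer faces flush with the seat's x-edges; a 37×37 mm post under the front of each armrest stands on the seat at the front corner.


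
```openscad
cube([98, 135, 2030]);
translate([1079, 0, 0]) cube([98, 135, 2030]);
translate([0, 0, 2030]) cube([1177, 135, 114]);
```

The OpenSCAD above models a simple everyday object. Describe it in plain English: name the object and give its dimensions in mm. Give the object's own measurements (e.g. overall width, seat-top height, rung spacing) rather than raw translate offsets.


A door frame. The clear opening is 981 mm wide and 2030 mm high. Two 98 mm wide jambs, 135 mm deep, stand either side of the opening from the floor to the top of the opening. A 114 mm thick head sits across the top of both jambs, spanning the full outside width of the frame.


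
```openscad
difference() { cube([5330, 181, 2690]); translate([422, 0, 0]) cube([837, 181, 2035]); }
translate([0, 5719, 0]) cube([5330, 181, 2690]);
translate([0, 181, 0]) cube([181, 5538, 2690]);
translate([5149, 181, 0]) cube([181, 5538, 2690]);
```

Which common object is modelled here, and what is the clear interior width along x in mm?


A single room. The interior width is 4968 mm.

Four walls enclosing a rectangle with a door in the front wall — a room. Outside width 5330 minus two 181 mm walls gives 4968 mm.


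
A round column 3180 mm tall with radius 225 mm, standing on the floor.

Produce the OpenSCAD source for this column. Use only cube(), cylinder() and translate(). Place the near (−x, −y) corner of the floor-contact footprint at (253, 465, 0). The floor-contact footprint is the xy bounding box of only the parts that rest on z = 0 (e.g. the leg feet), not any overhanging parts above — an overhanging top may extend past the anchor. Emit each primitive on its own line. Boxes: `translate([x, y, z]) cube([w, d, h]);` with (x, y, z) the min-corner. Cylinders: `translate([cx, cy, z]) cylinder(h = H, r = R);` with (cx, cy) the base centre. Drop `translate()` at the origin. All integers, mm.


translate([478, 690, 0]) cylinder(h = 3180, r = 225);


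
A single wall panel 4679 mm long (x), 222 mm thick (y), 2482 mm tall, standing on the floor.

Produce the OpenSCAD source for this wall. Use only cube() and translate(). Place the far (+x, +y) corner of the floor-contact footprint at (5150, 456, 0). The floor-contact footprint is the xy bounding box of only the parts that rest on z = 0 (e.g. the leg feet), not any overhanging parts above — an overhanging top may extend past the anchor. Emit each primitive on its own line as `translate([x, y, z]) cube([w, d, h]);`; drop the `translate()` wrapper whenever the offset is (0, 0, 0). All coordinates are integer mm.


translate([471, 234, 0]) cube([4679, 222, 2482]);


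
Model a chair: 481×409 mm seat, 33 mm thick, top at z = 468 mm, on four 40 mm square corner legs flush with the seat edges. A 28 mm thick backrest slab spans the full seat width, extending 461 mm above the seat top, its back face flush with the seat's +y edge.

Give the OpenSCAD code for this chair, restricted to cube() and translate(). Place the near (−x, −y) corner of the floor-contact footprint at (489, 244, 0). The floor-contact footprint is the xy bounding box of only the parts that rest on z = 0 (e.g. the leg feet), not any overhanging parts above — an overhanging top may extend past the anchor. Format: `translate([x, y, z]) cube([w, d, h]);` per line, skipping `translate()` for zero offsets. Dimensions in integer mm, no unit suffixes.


translate([489, 244, 435]) cube([481, 409, 33]);
translate([489, 244, 0]) cube([40, 40, 435]);
translate([930, 244, 0]) cube([40, 40, 435]);
translate([489, 613, 0]) cube([40, 40, 435]);
translate([930, 613, 0]) cube([40, 40, 435]);
translate([489, 625, 468]) cube([481, 28, 461]);


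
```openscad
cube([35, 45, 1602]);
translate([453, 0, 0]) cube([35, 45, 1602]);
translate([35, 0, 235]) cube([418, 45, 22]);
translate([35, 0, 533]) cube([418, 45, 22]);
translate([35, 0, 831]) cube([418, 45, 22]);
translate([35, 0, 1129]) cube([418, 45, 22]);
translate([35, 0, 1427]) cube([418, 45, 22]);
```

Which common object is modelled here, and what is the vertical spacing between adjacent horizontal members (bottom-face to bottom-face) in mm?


A ladder. The rung spacing is 298 mm.

Two tall 35×45 posts with 5 short bars between them — a ladder. Adjacent rungs sit at z = 235 and z = 533, so the spacing is 533 − 235 = 298 mm.


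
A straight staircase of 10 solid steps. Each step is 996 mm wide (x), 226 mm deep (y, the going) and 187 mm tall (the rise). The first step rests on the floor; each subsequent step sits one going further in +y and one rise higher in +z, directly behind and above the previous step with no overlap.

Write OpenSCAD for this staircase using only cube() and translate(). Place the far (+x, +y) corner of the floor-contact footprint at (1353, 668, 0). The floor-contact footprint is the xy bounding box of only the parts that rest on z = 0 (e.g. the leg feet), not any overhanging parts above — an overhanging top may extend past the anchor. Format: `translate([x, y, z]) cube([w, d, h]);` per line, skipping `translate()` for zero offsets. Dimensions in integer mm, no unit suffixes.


translate([357, 442, 0]) cube([996, 226, 187]);
translate([357, 668, 187]) cube([996, 226, 187]);
translate([357, 894, 374]) cube([996, 226, 187]);
translate([357, 1120, 561]) cube([996, 226, 187]);
translate([357, 1346, 748]) cube([996, 226, 187]);
translate([357, 1572, 935]) cube([996, 226, 187]);
translate([357, 1798, 1122]) cube([996, 226, 187]);
translate([357, 2024, 1309]) cube([996, 226, 187]);
translate([357, 2250, 1496]) cube([996, 226, 187]);
translate([357, 2476, 1683]) cube([996, 226, 187]);


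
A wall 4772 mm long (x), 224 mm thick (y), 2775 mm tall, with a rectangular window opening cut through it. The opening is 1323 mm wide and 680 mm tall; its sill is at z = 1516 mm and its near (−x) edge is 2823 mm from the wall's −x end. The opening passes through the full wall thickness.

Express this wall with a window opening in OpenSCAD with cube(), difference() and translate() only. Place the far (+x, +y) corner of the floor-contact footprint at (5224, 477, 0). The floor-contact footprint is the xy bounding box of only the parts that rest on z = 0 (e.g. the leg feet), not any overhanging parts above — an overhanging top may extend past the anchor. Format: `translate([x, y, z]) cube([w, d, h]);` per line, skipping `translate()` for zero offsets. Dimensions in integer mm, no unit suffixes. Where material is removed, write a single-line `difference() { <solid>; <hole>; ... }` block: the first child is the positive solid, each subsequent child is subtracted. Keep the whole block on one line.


difference() { translate([452, 253, 0]) cube([4772, 224, 2775]); translate([3275, 253, 1516]) cube([1323, 224, 680]); }


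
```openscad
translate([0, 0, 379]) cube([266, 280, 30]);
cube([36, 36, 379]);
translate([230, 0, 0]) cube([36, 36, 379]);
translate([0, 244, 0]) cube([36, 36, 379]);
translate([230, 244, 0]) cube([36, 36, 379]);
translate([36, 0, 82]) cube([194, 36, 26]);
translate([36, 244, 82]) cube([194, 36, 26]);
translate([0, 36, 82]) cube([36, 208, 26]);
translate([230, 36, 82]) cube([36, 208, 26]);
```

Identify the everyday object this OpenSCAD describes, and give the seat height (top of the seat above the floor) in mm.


A stool. The seat height is 409 mm.

A 266×280×30 slab at z = 379 on four corner posts — a stool. The seat top is 379 + 30 = 409 mm.


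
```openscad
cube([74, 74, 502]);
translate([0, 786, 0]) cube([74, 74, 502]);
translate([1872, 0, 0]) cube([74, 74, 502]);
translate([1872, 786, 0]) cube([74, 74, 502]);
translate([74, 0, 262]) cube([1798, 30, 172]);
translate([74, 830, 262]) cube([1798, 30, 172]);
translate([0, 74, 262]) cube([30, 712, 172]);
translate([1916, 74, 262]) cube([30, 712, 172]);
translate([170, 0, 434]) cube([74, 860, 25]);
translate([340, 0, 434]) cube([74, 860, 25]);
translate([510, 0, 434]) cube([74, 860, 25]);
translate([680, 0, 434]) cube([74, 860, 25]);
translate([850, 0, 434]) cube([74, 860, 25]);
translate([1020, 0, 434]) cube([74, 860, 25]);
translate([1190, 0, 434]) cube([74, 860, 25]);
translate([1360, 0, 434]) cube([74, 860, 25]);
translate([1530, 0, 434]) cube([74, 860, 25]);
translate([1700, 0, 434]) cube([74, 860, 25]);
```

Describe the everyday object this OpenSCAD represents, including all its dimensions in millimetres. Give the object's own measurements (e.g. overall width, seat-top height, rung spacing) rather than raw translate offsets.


A bed frame 1946 mm long (x) by 860 mm wide (y). Four 74×74 mm corner posts, 502 mm tall, at the corners of the footprint. Four rails of 30 mm thickness and 172 mm height run between adjacent posts with their undersides at z = 262 mm, their outer faces flush with the outside of the frame (the two x-running rails run between the posts' inner faces; the two y-running rails run between the posts' inner faces). 10 slats, each 74 mm wide (x) and 25 mm thick, lie across the top of the two x-running rails, running the full 860 mm width of the frame in y; along x they sit between the end posts with a 96 mm gap after the −x posts and between neighbouring slats, leaving 98 mm before the +x posts.


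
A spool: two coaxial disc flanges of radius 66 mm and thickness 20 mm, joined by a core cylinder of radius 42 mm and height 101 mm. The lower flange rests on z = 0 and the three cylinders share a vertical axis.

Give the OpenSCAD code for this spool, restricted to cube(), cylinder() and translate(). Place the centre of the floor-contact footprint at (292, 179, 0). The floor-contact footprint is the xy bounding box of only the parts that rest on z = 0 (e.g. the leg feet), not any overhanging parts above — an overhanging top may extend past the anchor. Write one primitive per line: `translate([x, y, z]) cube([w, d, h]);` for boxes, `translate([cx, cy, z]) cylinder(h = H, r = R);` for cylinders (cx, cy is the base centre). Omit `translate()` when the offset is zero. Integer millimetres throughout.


translate([292, 179, 0]) cylinder(h = 20, r = 66);
translate([292, 179, 20]) cylinder(h = 101, r = 42);
translate([292, 179, 121]) cylinder(h = 20, r = 66);


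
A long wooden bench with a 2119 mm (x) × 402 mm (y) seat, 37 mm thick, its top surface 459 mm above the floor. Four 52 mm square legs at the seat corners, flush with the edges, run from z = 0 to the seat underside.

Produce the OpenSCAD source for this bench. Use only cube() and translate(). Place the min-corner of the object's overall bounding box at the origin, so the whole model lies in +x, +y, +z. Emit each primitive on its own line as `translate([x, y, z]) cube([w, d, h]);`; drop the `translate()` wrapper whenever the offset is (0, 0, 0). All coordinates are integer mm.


translate([0, 0, 422]) cube([2119, 402, 37]);
cube([52, 52, 422]);
translate([0, 350, 0]) cube([52, 52, 422]);
translate([2067, 0, 0]) cube([52, 52, 422]);
translate([2067, 350, 0]) cube([52, 52, 422]);


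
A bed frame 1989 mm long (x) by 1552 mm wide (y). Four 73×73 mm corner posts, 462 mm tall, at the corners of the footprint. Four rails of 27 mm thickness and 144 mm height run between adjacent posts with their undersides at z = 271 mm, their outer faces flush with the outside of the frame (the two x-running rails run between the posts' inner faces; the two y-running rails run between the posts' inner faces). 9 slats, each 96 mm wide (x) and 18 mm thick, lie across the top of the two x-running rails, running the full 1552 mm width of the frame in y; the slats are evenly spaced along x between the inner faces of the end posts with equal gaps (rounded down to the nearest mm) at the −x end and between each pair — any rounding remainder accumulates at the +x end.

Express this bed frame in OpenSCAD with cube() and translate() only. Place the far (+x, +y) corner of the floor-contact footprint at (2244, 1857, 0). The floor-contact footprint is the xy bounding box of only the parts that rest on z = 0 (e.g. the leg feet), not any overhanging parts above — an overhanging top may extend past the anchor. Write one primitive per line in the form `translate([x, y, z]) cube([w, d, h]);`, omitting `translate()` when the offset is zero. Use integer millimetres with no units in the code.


// slat z = rail_z + rail_h = 271 + 144 = 415
// slat gap = ⌊(1843 − 9·96) / 10⌋ = 97
translate([255, 305, 0]) cube([73, 73, 462]);
translate([255, 1784, 0]) cube([73, 73, 462]);
translate([2171, 305, 0]) cube([73, 73, 462]);
translate([2171, 1784, 0]) cube([73, 73, 462]);
translate([328, 305, 271]) cube([1843, 27, 144]);
translate([328, 1830, 271]) cube([1843, 27, 144]);
translate([255, 378, 271]) cube([27, 1406, 144]);
translate([2217, 378, 271]) cube([27, 1406, 144]);
translate([425, 305, 415]) cube([96, 1552, 18]);
translate([618, 305, 415]) cube([96, 1552, 18]);
translate([811, 305, 415]) cube([96, 1552, 18]);
translate([1004, 305, 415]) cube([96, 1552, 18]);
translate([1197, 305, 415]) cube([96, 1552, 18]);
translate([1390, 305, 415]) cube([96, 1552, 18]);
translate([1583, 305, 415]) cube([96, 1552, 18]);
translate([1776, 305, 415]) cube([96, 1552, 18]);
translate([1969, 305, 415]) cube([96, 1552, 18]);


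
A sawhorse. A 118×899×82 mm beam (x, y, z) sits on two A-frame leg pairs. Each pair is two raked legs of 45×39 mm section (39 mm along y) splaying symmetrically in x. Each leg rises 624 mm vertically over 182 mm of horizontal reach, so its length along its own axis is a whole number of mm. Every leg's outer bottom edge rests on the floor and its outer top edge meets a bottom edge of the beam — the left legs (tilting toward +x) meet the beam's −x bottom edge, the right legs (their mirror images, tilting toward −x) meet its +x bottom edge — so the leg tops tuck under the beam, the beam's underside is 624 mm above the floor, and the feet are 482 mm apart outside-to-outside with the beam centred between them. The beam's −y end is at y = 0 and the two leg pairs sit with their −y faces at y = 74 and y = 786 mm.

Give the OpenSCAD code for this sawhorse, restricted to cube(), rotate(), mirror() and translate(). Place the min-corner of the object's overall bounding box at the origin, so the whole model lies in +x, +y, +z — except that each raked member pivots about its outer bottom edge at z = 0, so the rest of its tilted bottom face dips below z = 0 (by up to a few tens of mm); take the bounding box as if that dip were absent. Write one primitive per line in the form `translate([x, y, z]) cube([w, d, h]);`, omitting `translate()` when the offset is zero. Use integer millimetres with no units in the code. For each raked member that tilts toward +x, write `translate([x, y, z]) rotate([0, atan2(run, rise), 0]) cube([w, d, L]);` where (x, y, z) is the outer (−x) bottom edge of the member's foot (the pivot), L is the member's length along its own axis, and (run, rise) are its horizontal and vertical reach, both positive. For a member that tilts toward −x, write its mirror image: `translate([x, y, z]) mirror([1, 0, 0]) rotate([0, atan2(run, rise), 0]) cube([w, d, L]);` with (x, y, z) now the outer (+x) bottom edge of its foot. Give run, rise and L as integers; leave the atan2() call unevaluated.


translate([182, 0, 624]) cube([118, 899, 82]);
translate([0, 74, 0]) rotate([0, atan2(182, 624), 0]) cube([45, 39, 650]);
translate([482, 74, 0]) mirror([1, 0, 0]) rotate([0, atan2(182, 624), 0]) cube([45, 39, 650]);
translate([0, 786, 0]) rotate([0, atan2(182, 624), 0]) cube([45, 39, 650]);
translate([482, 786, 0]) mirror([1, 0, 0]) rotate([0, atan2(182, 624), 0]) cube([45, 39, 650]);


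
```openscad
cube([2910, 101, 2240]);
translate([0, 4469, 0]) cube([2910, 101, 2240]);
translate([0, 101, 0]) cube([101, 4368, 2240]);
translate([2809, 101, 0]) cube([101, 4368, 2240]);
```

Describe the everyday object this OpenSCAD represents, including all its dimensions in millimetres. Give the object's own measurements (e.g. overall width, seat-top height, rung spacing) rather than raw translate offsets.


The wall frame of a small rectangular building: four walls, each 2240 mm tall and 101 mm thick, enclosing a footprint 2910 mm (x) by 4570 mm (y) outside-to-outside, with no floor or roof. The front and back walls (the −y and +y sides) span the full width; the two side walls fit between them.


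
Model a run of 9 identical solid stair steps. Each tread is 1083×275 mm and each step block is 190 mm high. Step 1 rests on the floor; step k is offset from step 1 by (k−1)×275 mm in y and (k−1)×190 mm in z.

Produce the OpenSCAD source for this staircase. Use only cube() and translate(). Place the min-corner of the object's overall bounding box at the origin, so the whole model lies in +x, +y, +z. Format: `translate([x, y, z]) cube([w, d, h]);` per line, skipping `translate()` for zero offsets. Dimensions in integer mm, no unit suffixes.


cube([1083, 275, 190]);
translate([0, 275, 190]) cube([1083, 275, 190]);
translate([0, 550, 380]) cube([1083, 275, 190]);
translate([0, 825, 570]) cube([1083, 275, 190]);
translate([0, 1100, 760]) cube([1083, 275, 190]);
translate([0, 1375, 950]) cube([1083, 275, 190]);
translate([0, 1650, 1140]) cube([1083, 275, 190]);
translate([0, 1925, 1330]) cube([1083, 275, 190]);
translate([0, 2200, 1520]) cube([1083, 275, 190]);


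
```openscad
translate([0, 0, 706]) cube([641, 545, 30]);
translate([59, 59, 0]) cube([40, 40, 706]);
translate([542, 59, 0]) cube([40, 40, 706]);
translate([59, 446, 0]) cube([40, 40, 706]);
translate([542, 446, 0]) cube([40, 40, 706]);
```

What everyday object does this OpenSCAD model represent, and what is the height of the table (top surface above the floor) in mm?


A table. The table height is 736 mm.

A 641×545×30 slab sits at z = 706 on four 40 mm square posts — a table. The top surface is at 706 + 30 = 736 mm.


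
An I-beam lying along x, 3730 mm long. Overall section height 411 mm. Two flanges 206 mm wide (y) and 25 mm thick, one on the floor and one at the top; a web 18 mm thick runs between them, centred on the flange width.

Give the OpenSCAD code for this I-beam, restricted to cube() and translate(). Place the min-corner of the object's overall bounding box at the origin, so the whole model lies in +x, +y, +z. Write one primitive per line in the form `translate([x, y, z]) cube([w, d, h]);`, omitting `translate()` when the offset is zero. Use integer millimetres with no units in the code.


cube([3730, 206, 25]);
translate([0, 94, 25]) cube([3730, 18, 361]);
translate([0, 0, 386]) cube([3730, 206, 25]);


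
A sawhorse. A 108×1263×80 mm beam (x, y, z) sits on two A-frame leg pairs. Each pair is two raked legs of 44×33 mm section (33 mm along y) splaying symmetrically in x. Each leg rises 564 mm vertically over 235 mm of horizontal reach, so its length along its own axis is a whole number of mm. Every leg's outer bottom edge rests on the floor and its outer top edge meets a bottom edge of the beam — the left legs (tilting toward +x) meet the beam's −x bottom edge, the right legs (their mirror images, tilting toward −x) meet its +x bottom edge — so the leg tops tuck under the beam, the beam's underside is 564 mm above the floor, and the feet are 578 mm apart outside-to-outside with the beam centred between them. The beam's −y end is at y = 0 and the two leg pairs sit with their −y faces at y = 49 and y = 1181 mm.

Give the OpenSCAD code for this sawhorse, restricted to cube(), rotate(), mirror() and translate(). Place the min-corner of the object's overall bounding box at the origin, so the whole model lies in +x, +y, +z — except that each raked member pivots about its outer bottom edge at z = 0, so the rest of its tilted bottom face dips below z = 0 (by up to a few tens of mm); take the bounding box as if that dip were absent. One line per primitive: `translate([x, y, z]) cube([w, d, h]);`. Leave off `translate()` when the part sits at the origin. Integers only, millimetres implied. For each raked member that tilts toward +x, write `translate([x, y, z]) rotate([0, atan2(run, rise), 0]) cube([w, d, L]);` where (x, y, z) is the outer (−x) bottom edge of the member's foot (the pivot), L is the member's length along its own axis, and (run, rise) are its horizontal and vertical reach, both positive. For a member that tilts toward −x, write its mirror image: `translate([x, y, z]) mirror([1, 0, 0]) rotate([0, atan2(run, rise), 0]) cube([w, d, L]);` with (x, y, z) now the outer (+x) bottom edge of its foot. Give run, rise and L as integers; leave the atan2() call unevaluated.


translate([235, 0, 564]) cube([108, 1263, 80]);
translate([0, 49, 0]) rotate([0, atan2(235, 564), 0]) cube([44, 33, 611]);
translate([578, 49, 0]) mirror([1, 0, 0]) rotate([0, atan2(235, 564), 0]) cube([44, 33, 611]);
translate([0, 1181, 0]) rotate([0, atan2(235, 564), 0]) cube([44, 33, 611]);
translate([578, 1181, 0]) mirror([1, 0, 0]) rotate([0, atan2(235, 564), 0]) cube([44, 33, 611]);


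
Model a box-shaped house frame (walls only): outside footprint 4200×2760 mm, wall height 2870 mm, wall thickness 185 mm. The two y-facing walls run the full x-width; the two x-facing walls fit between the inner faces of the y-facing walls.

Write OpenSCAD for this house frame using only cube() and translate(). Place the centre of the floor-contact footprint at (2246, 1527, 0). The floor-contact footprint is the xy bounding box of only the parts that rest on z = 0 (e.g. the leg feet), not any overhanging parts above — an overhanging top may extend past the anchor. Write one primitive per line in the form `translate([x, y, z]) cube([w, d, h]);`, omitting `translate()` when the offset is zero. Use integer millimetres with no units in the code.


translate([146, 147, 0]) cube([4200, 185, 2870]);
translate([146, 2722, 0]) cube([4200, 185, 2870]);
translate([146, 332, 0]) cube([185, 2390, 2870]);
translate([4161, 332, 0]) cube([185, 2390, 2870]);


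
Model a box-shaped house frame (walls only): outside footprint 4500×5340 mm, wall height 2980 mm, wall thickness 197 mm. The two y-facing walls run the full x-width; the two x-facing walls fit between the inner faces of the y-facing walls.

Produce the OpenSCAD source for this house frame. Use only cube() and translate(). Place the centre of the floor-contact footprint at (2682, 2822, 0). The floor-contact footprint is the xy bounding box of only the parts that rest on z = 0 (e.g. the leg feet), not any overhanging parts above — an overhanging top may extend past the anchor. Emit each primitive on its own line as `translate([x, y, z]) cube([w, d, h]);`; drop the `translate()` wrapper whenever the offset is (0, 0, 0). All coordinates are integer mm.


translate([432, 152, 0]) cube([4500, 197, 2980]);
translate([432, 5295, 0]) cube([4500, 197, 2980]);
translate([432, 349, 0]) cube([197, 4946, 2980]);
translate([4735, 349, 0]) cube([197, 4946, 2980]);


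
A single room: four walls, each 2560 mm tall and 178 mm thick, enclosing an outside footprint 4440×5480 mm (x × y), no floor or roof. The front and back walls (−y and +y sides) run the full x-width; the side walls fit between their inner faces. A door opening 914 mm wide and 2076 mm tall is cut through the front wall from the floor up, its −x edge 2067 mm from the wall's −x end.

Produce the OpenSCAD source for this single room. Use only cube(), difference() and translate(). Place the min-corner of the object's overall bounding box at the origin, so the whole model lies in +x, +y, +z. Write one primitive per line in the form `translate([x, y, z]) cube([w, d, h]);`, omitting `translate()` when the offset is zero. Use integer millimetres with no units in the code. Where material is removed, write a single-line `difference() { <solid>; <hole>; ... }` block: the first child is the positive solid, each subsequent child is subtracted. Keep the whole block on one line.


difference() { cube([4440, 178, 2560]); translate([2067, 0, 0]) cube([914, 178, 2076]); }
translate([0, 5302, 0]) cube([4440, 178, 2560]);
translate([0, 178, 0]) cube([178, 5124, 2560]);
translate([4262, 178, 0]) cube([178, 5124, 2560]);


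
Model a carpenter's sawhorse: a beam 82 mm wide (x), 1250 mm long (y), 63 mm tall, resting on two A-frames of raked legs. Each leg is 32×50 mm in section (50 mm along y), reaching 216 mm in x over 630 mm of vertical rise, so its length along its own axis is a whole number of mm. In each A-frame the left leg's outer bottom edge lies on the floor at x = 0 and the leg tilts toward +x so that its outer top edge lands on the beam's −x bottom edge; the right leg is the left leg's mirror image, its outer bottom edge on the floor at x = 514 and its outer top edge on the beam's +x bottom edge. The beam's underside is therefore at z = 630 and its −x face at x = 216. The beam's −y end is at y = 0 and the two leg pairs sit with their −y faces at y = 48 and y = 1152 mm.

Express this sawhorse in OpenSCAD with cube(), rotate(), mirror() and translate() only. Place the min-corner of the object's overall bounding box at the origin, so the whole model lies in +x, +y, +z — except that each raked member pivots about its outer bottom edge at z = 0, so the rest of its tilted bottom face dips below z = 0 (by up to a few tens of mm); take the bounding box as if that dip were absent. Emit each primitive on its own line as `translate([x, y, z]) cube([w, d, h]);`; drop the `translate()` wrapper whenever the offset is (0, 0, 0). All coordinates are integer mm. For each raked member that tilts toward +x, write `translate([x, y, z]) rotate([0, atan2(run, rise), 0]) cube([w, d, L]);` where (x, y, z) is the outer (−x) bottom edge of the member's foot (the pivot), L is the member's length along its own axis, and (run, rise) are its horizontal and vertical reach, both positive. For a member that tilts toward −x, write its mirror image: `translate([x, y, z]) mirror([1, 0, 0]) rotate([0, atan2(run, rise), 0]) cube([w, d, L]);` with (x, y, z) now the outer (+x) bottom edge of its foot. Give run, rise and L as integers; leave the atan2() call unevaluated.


translate([216, 0, 630]) cube([82, 1250, 63]);
translate([0, 48, 0]) rotate([0, atan2(216, 630), 0]) cube([32, 50, 666]);
translate([514, 48, 0]) mirror([1, 0, 0]) rotate([0, atan2(216, 630), 0]) cube([32, 50, 666]);
translate([0, 1152, 0]) rotate([0, atan2(216, 630), 0]) cube([32, 50, 666]);
translate([514, 1152, 0]) mirror([1, 0, 0]) rotate([0, atan2(216, 630), 0]) cube([32, 50, 666]);


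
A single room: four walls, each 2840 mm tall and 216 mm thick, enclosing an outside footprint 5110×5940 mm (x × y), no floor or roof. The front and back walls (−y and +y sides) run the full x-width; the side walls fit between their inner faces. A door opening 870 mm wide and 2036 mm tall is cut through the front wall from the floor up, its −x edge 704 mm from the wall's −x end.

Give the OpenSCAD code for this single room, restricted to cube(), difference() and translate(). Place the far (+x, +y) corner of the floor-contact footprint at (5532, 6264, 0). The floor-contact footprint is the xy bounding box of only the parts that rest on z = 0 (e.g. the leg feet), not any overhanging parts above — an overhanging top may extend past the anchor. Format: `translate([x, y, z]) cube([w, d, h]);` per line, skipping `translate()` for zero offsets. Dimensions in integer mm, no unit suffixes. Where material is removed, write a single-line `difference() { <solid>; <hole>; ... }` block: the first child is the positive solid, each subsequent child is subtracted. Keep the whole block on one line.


difference() { translate([422, 324, 0]) cube([5110, 216, 2840]); translate([1126, 324, 0]) cube([870, 216, 2036]); }
translate([422, 6048, 0]) cube([5110, 216, 2840]);
translate([422, 540, 0]) cube([216, 5508, 2840]);
translate([5316, 540, 0]) cube([216, 5508, 2840]);


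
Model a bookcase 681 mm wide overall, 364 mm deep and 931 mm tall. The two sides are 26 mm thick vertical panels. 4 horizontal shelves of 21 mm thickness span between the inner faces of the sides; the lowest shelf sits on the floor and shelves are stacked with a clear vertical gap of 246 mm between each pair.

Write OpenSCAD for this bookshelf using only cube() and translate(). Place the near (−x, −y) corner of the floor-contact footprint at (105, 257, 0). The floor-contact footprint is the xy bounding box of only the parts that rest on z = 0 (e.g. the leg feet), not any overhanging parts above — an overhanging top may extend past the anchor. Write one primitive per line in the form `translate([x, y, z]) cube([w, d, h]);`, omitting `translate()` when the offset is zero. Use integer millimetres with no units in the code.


translate([105, 257, 0]) cube([26, 364, 931]);
translate([760, 257, 0]) cube([26, 364, 931]);
translate([131, 257, 0]) cube([629, 364, 21]);
translate([131, 257, 267]) cube([629, 364, 21]);
translate([131, 257, 534]) cube([629, 364, 21]);
translate([131, 257, 801]) cube([629, 364, 21]);
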